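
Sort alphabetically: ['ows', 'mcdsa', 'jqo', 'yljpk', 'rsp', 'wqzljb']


Compare strings character by character (the first differing letter decides):
  'jqo' < 'mcdsa' since 'j' < 'm' at position 1
  'mcdsa' < 'ows' since 'm' < 'o' at position 1
  'ows' < 'rsp' since 'o' < 'r' at position 1
  'rsp' < 'wqzljb' since 'r' < 'w' at position 1
  'wqzljb' < 'yljpk' since 'w' < 'y' at position 1
Chaining these comparisons gives the alphabetical order.
Final answer: ['jqo', 'mcdsa', 'ows', 'rsp', 'wqzljb', 'yljpk']


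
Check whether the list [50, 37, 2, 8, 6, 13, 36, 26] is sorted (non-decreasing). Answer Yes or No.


Check consecutive pairs:
  50 <= 37? False
  37 <= 2? False
  2 <= 8? True
  8 <= 6? False
  6 <= 13? True
  13 <= 36? True
  36 <= 26? False
4 consecutive pair(s) are out of order, so the list is not sorted.
Final answer: No


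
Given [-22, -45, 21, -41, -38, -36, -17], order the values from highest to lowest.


Original list: [-22, -45, 21, -41, -38, -36, -17]
Repeatedly take the largest remaining element:
  Remaining [-22, -45, 21, -41, -38, -36, -17] -> largest is 21
  Remaining [-22, -45, -41, -38, -36, -17] -> largest is -17
  Remaining [-22, -45, -41, -38, -36] -> largest is -22
  Remaining [-45, -41, -38, -36] -> largest is -36
  Remaining [-45, -41, -38] -> largest is -38
  Remaining [-45, -41] -> largest is -41
  Remaining [-45] -> largest is -45
Collecting the picks in order gives the descending list.
Final answer: [21, -17, -22, -36, -38, -41, -45]


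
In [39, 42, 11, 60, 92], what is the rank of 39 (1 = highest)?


Sort descending: [92, 60, 42, 39, 11]
Find 39 in the sorted list.
39 is at position 4.
Final answer: 4


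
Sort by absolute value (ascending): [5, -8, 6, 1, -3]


Compute absolute values:
  |5| = 5
  |-8| = 8
  |6| = 6
  |1| = 1
  |-3| = 3
Absolute values in increasing order: 1 < 3 < 5 < 6 < 8
Listing the original numbers in that order gives the answer.
Final answer: [1, -3, 5, 6, -8]


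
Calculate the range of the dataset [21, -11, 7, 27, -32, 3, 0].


Maximum value: 27
Minimum value: -32
Range = 27 - (-32) = 59
Final answer: 59


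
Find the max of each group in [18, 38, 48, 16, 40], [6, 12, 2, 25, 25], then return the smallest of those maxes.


Find max of each group:
  Group 1: [18, 38, 48, 16, 40] -> max = 48
  Group 2: [6, 12, 2, 25, 25] -> max = 25
Maxes: [48, 25]
Minimum of maxes = 25
Final answer: 25


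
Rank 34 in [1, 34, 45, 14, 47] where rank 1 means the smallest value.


Sort ascending: [1, 14, 34, 45, 47]
Find 34 in the sorted list.
34 is at position 3 (1-indexed).
Final answer: 3


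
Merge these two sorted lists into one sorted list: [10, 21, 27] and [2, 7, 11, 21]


List A: [10, 21, 27]
List B: [2, 7, 11, 21]
Repeatedly compare the front elements and take the smaller:
  10 vs 2 -> take 2
  10 vs 7 -> take 7
  10 vs 11 -> take 10
  21 vs 11 -> take 11
  21 vs 21 -> take 21
  27 vs 21 -> take 21
  B is exhausted; append the rest of A: [27]
Final answer: [2, 7, 10, 11, 21, 21, 27]


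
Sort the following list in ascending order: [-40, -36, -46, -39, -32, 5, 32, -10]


Original list: [-40, -36, -46, -39, -32, 5, 32, -10]
Repeatedly take the smallest remaining element:
  Remaining [-40, -36, -46, -39, -32, 5, 32, -10] -> smallest is -46
  Remaining [-40, -36, -39, -32, 5, 32, -10] -> smallest is -40
  Remaining [-36, -39, -32, 5, 32, -10] -> smallest is -39
  Remaining [-36, -32, 5, 32, -10] -> smallest is -36
  Remaining [-32, 5, 32, -10] -> smallest is -32
  Remaining [5, 32, -10] -> smallest is -10
  Remaining [5, 32] -> smallest is 5
  Remaining [32] -> smallest is 32
Collecting the picks in order gives the sorted list.
Final answer: [-46, -40, -39, -36, -32, -10, 5, 32]


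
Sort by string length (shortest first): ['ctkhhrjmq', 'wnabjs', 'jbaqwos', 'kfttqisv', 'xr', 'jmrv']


Compute lengths:
  'ctkhhrjmq' has length 9
  'wnabjs' has length 6
  'jbaqwos' has length 7
  'kfttqisv' has length 8
  'xr' has length 2
  'jmrv' has length 4
Lengths in increasing order: 2 < 4 < 6 < 7 < 8 < 9
Listing the words in that order gives the answer.
Final answer: ['xr', 'jmrv', 'wnabjs', 'jbaqwos', 'kfttqisv', 'ctkhhrjmq']


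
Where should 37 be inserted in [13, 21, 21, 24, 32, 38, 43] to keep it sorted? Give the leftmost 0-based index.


List is sorted: [13, 21, 21, 24, 32, 38, 43]
We need the leftmost position where 37 can be inserted, i.e. the first index whose element is >= 37 (or the end of the list if none is).
Binary search with low=0, high=7 (0-based indices):
  low=0, high=7, mid=3: a[3]=24 < 37, so low = 4
  low=4, high=7, mid=5: a[5]=38 >= 37, so high = 5
  low=4, high=5, mid=4: a[4]=32 < 37, so low = 5
Now low = high = 5, so the insertion index is 5.
Final answer: 5


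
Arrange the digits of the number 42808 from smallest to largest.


The number 42808 has digits: 4, 2, 8, 0, 8
Sorted: 0, 2, 4, 8, 8
Joining the sorted digits gives the result.
Final answer: 02488


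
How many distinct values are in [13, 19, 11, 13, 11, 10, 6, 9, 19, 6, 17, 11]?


List all unique values:
Distinct values: [6, 9, 10, 11, 13, 17, 19]
Count = 7
Final answer: 7


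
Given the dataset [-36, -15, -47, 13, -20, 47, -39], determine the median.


First, sort the list: [-47, -39, -36, -20, -15, 13, 47]
The list has 7 elements (odd count).
The middle index is 3 (0-based), and the element there is -20.
Final answer: -20


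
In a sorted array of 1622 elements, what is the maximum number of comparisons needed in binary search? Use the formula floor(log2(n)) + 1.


Binary search halves the search space each step.
Maximum comparisons = floor(log2(1622)) + 1
log2(1622) = 10.6636
floor(log2(1622)) = 10, so 10 + 1 = 11
Final answer: 11


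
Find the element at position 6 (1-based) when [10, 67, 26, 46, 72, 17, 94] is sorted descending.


Sort descending: [94, 72, 67, 46, 26, 17, 10]
The 6th element (1-indexed) is at index 5.
Value = 17
Final answer: 17


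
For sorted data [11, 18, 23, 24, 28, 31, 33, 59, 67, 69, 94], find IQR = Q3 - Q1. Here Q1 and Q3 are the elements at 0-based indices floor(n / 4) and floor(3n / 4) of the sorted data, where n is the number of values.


The data has n = 11 elements.
Q1 index = floor(11 / 4) = floor(2.75) = 2; Q3 index = floor(3 * 11 / 4) = floor(8.25) = 8
Q1 = element at index 2 = 23
Q3 = element at index 8 = 67
IQR = 67 - 23 = 44
Final answer: 44


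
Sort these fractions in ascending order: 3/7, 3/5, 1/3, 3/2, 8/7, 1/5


Convert to decimal for comparison:
  3/7 = 0.4286
  3/5 = 0.6
  1/3 = 0.3333
  3/2 = 1.5
  8/7 = 1.1429
  1/5 = 0.2
Decimals in increasing order: 0.2 < 0.3333 < 0.4286 < 0.6 < 1.1429 < 1.5
Writing each back as its fraction gives the sorted order.
Final answer: 1/5, 1/3, 3/7, 3/5, 8/7, 3/2


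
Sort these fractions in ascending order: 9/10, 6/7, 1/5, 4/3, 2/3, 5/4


Convert to decimal for comparison:
  9/10 = 0.9
  6/7 = 0.8571
  1/5 = 0.2
  4/3 = 1.3333
  2/3 = 0.6667
  5/4 = 1.25
Decimals in increasing order: 0.2 < 0.6667 < 0.8571 < 0.9 < 1.25 < 1.3333
Writing each back as its fraction gives the sorted order.
Final answer: 1/5, 2/3, 6/7, 9/10, 5/4, 4/3


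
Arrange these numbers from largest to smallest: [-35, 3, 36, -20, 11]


Original list: [-35, 3, 36, -20, 11]
Repeatedly take the largest remaining element:
  Remaining [-35, 3, 36, -20, 11] -> largest is 36
  Remaining [-35, 3, -20, 11] -> largest is 11
  Remaining [-35, 3, -20] -> largest is 3
  Remaining [-35, -20] -> largest is -20
  Remaining [-35] -> largest is -35
Collecting the picks in order gives the descending list.
Final answer: [36, 11, 3, -20, -35]


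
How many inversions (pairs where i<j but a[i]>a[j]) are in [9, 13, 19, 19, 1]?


For each element, count the later elements that are smaller than it:
  9 (index 0): smaller elements after it = [1] -> 1
  13 (index 1): smaller elements after it = [1] -> 1
  19 (index 2): smaller elements after it = [1] -> 1
  19 (index 3): smaller elements after it = [1] -> 1
Total inversions = 1 + 1 + 1 + 1 = 4
Final answer: 4


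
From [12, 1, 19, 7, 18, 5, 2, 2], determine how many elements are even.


Check each element:
  12 is even
  1 is odd
  19 is odd
  7 is odd
  18 is even
  5 is odd
  2 is even
  2 is even
Evens: [12, 18, 2, 2]
Count of evens = 4
Final answer: 4


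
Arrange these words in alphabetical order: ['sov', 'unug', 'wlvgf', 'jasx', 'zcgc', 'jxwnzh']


Compare strings character by character (the first differing letter decides):
  'jasx' < 'jxwnzh' since 'a' < 'x' at position 2
  'jxwnzh' < 'sov' since 'j' < 's' at position 1
  'sov' < 'unug' since 's' < 'u' at position 1
  'unug' < 'wlvgf' since 'u' < 'w' at position 1
  'wlvgf' < 'zcgc' since 'w' < 'z' at position 1
Chaining these comparisons gives the alphabetical order.
Final answer: ['jasx', 'jxwnzh', 'sov', 'unug', 'wlvgf', 'zcgc']


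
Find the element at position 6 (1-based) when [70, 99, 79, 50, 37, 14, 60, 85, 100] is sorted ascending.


Sort ascending: [14, 37, 50, 60, 70, 79, 85, 99, 100]
The 6th element (1-indexed) is at index 5.
Value = 79
Final answer: 79


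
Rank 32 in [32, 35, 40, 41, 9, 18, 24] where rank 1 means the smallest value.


Sort ascending: [9, 18, 24, 32, 35, 40, 41]
Find 32 in the sorted list.
32 is at position 4 (1-indexed).
Final answer: 4


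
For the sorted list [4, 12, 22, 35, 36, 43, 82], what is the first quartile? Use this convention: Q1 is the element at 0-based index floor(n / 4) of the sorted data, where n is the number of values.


The list has n = 7 elements.
Q1 index = floor(7 / 4) = floor(1.75) = 1
Counting from index 0 in the sorted data, the element at index 1 is 12.
Final answer: 12


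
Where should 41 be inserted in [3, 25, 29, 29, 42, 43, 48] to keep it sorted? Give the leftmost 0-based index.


List is sorted: [3, 25, 29, 29, 42, 43, 48]
We need the leftmost position where 41 can be inserted, i.e. the first index whose element is >= 41 (or the end of the list if none is).
Binary search with low=0, high=7 (0-based indices):
  low=0, high=7, mid=3: a[3]=29 < 41, so low = 4
  low=4, high=7, mid=5: a[5]=43 >= 41, so high = 5
  low=4, high=5, mid=4: a[4]=42 >= 41, so high = 4
Now low = high = 4, so the insertion index is 4.
Final answer: 4


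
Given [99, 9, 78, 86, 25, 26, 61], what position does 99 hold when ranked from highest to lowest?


Sort descending: [99, 86, 78, 61, 26, 25, 9]
Find 99 in the sorted list.
99 is at position 1.
Final answer: 1


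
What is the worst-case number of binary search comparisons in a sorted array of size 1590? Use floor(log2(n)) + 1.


Binary search halves the search space each step.
Maximum comparisons = floor(log2(1590)) + 1
log2(1590) = 10.6348
floor(log2(1590)) = 10, so 10 + 1 = 11
Final answer: 11


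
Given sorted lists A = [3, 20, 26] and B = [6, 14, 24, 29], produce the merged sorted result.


List A: [3, 20, 26]
List B: [6, 14, 24, 29]
Repeatedly compare the front elements and take the smaller:
  3 vs 6 -> take 3
  20 vs 6 -> take 6
  20 vs 14 -> take 14
  20 vs 24 -> take 20
  26 vs 24 -> take 24
  26 vs 29 -> take 26
  A is exhausted; append the rest of B: [29]
Final answer: [3, 6, 14, 20, 24, 26, 29]


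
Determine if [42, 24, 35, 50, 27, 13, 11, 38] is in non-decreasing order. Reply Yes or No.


Check consecutive pairs:
  42 <= 24? False
  24 <= 35? True
  35 <= 50? True
  50 <= 27? False
  27 <= 13? False
  13 <= 11? False
  11 <= 38? True
4 consecutive pair(s) are out of order, so the list is not sorted.
Final answer: No


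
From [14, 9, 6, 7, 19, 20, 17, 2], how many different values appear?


List all unique values:
Distinct values: [2, 6, 7, 9, 14, 17, 19, 20]
Count = 8
Final answer: 8


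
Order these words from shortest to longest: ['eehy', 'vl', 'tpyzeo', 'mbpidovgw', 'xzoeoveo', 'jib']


Compute lengths:
  'eehy' has length 4
  'vl' has length 2
  'tpyzeo' has length 6
  'mbpidovgw' has length 9
  'xzoeoveo' has length 8
  'jib' has length 3
Lengths in increasing order: 2 < 3 < 4 < 6 < 8 < 9
Listing the words in that order gives the answer.
Final answer: ['vl', 'jib', 'eehy', 'tpyzeo', 'xzoeoveo', 'mbpidovgw']


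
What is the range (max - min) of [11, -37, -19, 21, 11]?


Maximum value: 21
Minimum value: -37
Range = 21 - (-37) = 58
Final answer: 58


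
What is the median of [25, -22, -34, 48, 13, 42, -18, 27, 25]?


First, sort the list: [-34, -22, -18, 13, 25, 25, 27, 42, 48]
The list has 9 elements (odd count).
The middle index is 4 (0-based), and the element there is 25.
Final answer: 25


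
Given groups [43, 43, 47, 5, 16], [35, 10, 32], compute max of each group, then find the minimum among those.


Find max of each group:
  Group 1: [43, 43, 47, 5, 16] -> max = 47
  Group 2: [35, 10, 32] -> max = 35
Maxes: [47, 35]
Minimum of maxes = 35
Final answer: 35


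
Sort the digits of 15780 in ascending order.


The number 15780 has digits: 1, 5, 7, 8, 0
Sorted: 0, 1, 5, 7, 8
Joining the sorted digits gives the result.
Final answer: 01578


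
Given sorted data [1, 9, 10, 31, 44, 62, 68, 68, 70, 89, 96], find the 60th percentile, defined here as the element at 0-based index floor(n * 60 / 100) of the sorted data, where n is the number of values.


The dataset has n = 11 elements.
Index = floor(11 * 60 / 100) = floor(660 / 100) = floor(6.6) = 6
Counting from index 0 in the sorted data, the element at index 6 is 68.
Final answer: 68


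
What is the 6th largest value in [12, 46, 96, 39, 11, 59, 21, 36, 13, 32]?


Sort descending: [96, 59, 46, 39, 36, 32, 21, 13, 12, 11]
The 6th element (1-indexed) is at index 5.
Value = 32
Final answer: 32


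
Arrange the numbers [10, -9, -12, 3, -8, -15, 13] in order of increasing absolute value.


Compute absolute values:
  |10| = 10
  |-9| = 9
  |-12| = 12
  |3| = 3
  |-8| = 8
  |-15| = 15
  |13| = 13
Absolute values in increasing order: 3 < 8 < 9 < 10 < 12 < 13 < 15
Listing the original numbers in that order gives the answer.
Final answer: [3, -8, -9, 10, -12, 13, -15]


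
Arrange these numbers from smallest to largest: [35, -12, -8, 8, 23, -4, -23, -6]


Original list: [35, -12, -8, 8, 23, -4, -23, -6]
Repeatedly take the smallest remaining element:
  Remaining [35, -12, -8, 8, 23, -4, -23, -6] -> smallest is -23
  Remaining [35, -12, -8, 8, 23, -4, -6] -> smallest is -12
  Remaining [35, -8, 8, 23, -4, -6] -> smallest is -8
  Remaining [35, 8, 23, -4, -6] -> smallest is -6
  Remaining [35, 8, 23, -4] -> smallest is -4
  Remaining [35, 8, 23] -> smallest is 8
  Remaining [35, 23] -> smallest is 23
  Remaining [35] -> smallest is 35
Collecting the picks in order gives the sorted list.
Final answer: [-23, -12, -8, -6, -4, 8, 23, 35]


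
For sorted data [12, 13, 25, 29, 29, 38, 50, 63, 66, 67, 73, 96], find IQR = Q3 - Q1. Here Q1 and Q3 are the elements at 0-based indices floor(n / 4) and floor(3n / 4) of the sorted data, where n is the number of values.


The data has n = 12 elements.
Q1 index = floor(12 / 4) = floor(3) = 3; Q3 index = floor(3 * 12 / 4) = floor(9) = 9
Q1 = element at index 3 = 29
Q3 = element at index 9 = 67
IQR = 67 - 29 = 38
Final answer: 38


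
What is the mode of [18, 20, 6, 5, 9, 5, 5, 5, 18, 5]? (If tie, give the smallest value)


Count the frequency of each value:
  5 appears 5 time(s)
  6 appears 1 time(s)
  9 appears 1 time(s)
  18 appears 2 time(s)
  20 appears 1 time(s)
Maximum frequency is 5.
Only 5 reaches that frequency, so it is the mode.
Final answer: 5


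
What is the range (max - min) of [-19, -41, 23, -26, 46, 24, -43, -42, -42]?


Maximum value: 46
Minimum value: -43
Range = 46 - (-43) = 89
Final answer: 89


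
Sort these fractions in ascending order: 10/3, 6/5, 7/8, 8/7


Convert to decimal for comparison:
  10/3 = 3.3333
  6/5 = 1.2
  7/8 = 0.875
  8/7 = 1.1429
Decimals in increasing order: 0.875 < 1.1429 < 1.2 < 3.3333
Writing each back as its fraction gives the sorted order.
Final answer: 7/8, 8/7, 6/5, 10/3


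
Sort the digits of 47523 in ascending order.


The number 47523 has digits: 4, 7, 5, 2, 3
Sorted: 2, 3, 4, 5, 7
Joining the sorted digits gives the result.
Final answer: 23457


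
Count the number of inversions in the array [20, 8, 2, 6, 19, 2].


For each element, count the later elements that are smaller than it:
  20 (index 0): smaller elements after it = [8, 2, 6, 19, 2] -> 5
  8 (index 1): smaller elements after it = [2, 6, 2] -> 3
  2 (index 2): smaller elements after it = [] -> 0
  6 (index 3): smaller elements after it = [2] -> 1
  19 (index 4): smaller elements after it = [2] -> 1
Total inversions = 5 + 3 + 0 + 1 + 1 = 10
Final answer: 10


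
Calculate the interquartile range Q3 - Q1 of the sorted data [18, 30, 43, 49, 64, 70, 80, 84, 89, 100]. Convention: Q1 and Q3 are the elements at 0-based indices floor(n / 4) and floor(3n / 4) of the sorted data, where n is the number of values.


The data has n = 10 elements.
Q1 index = floor(10 / 4) = floor(2.5) = 2; Q3 index = floor(3 * 10 / 4) = floor(7.5) = 7
Q1 = element at index 2 = 43
Q3 = element at index 7 = 84
IQR = 84 - 43 = 41
Final answer: 41


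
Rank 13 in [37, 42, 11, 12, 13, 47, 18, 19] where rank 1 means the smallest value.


Sort ascending: [11, 12, 13, 18, 19, 37, 42, 47]
Find 13 in the sorted list.
13 is at position 3 (1-indexed).
Final answer: 3


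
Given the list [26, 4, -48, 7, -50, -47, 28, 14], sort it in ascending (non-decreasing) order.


Original list: [26, 4, -48, 7, -50, -47, 28, 14]
Repeatedly take the smallest remaining element:
  Remaining [26, 4, -48, 7, -50, -47, 28, 14] -> smallest is -50
  Remaining [26, 4, -48, 7, -47, 28, 14] -> smallest is -48
  Remaining [26, 4, 7, -47, 28, 14] -> smallest is -47
  Remaining [26, 4, 7, 28, 14] -> smallest is 4
  Remaining [26, 7, 28, 14] -> smallest is 7
  Remaining [26, 28, 14] -> smallest is 14
  Remaining [26, 28] -> smallest is 26
  Remaining [28] -> smallest is 28
Collecting the picks in order gives the sorted list.
Final answer: [-50, -48, -47, 4, 7, 14, 26, 28]


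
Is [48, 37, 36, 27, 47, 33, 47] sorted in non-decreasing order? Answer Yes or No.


Check consecutive pairs:
  48 <= 37? False
  37 <= 36? False
  36 <= 27? False
  27 <= 47? True
  47 <= 33? False
  33 <= 47? True
4 consecutive pair(s) are out of order, so the list is not sorted.
Final answer: No


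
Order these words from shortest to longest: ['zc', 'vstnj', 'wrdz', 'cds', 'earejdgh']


Compute lengths:
  'zc' has length 2
  'vstnj' has length 5
  'wrdz' has length 4
  'cds' has length 3
  'earejdgh' has length 8
Lengths in increasing order: 2 < 3 < 4 < 5 < 8
Listing the words in that order gives the answer.
Final answer: ['zc', 'cds', 'wrdz', 'vstnj', 'earejdgh']


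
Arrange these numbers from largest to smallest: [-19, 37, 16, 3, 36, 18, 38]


Original list: [-19, 37, 16, 3, 36, 18, 38]
Repeatedly take the largest remaining element:
  Remaining [-19, 37, 16, 3, 36, 18, 38] -> largest is 38
  Remaining [-19, 37, 16, 3, 36, 18] -> largest is 37
  Remaining [-19, 16, 3, 36, 18] -> largest is 36
  Remaining [-19, 16, 3, 18] -> largest is 18
  Remaining [-19, 16, 3] -> largest is 16
  Remaining [-19, 3] -> largest is 3
  Remaining [-19] -> largest is -19
Collecting the picks in order gives the descending list.
Final answer: [38, 37, 36, 18, 16, 3, -19]


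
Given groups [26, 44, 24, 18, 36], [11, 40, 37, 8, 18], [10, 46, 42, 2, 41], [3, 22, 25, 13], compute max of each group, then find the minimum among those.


Find max of each group:
  Group 1: [26, 44, 24, 18, 36] -> max = 44
  Group 2: [11, 40, 37, 8, 18] -> max = 40
  Group 3: [10, 46, 42, 2, 41] -> max = 46
  Group 4: [3, 22, 25, 13] -> max = 25
Maxes: [44, 40, 46, 25]
Minimum of maxes = 25
Final answer: 25


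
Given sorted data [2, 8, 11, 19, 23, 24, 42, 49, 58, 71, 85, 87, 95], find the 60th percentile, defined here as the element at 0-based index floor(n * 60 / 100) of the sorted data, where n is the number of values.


The dataset has n = 13 elements.
Index = floor(13 * 60 / 100) = floor(780 / 100) = floor(7.8) = 7
Counting from index 0 in the sorted data, the element at index 7 is 49.
Final answer: 49


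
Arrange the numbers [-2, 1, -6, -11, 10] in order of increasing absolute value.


Compute absolute values:
  |-2| = 2
  |1| = 1
  |-6| = 6
  |-11| = 11
  |10| = 10
Absolute values in increasing order: 1 < 2 < 6 < 10 < 11
Listing the original numbers in that order gives the answer.
Final answer: [1, -2, -6, 10, -11]


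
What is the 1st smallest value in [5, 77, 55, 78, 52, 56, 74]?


Sort ascending: [5, 52, 55, 56, 74, 77, 78]
The 1st element (1-indexed) is at index 0.
Value = 5
Final answer: 5


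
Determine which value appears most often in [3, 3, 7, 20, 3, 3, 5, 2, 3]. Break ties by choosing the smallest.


Count the frequency of each value:
  2 appears 1 time(s)
  3 appears 5 time(s)
  5 appears 1 time(s)
  7 appears 1 time(s)
  20 appears 1 time(s)
Maximum frequency is 5.
Only 3 reaches that frequency, so it is the mode.
Final answer: 3


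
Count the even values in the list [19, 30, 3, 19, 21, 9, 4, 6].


Check each element:
  19 is odd
  30 is even
  3 is odd
  19 is odd
  21 is odd
  9 is odd
  4 is even
  6 is even
Evens: [30, 4, 6]
Count of evens = 3
Final answer: 3


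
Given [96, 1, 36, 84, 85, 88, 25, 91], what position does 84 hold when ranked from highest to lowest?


Sort descending: [96, 91, 88, 85, 84, 36, 25, 1]
Find 84 in the sorted list.
84 is at position 5.
Final answer: 5


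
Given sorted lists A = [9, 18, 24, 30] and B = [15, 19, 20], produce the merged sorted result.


List A: [9, 18, 24, 30]
List B: [15, 19, 20]
Repeatedly compare the front elements and take the smaller:
  9 vs 15 -> take 9
  18 vs 15 -> take 15
  18 vs 19 -> take 18
  24 vs 19 -> take 19
  24 vs 20 -> take 20
  B is exhausted; append the rest of A: [24, 30]
Final answer: [9, 15, 18, 19, 20, 24, 30]


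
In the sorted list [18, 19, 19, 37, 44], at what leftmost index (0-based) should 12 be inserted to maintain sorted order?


List is sorted: [18, 19, 19, 37, 44]
We need the leftmost position where 12 can be inserted, i.e. the first index whose element is >= 12 (or the end of the list if none is).
Binary search with low=0, high=5 (0-based indices):
  low=0, high=5, mid=2: a[2]=19 >= 12, so high = 2
  low=0, high=2, mid=1: a[1]=19 >= 12, so high = 1
  low=0, high=1, mid=0: a[0]=18 >= 12, so high = 0
Now low = high = 0, so the insertion index is 0.
Final answer: 0


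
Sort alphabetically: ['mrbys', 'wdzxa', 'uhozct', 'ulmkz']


Compare strings character by character (the first differing letter decides):
  'mrbys' < 'uhozct' since 'm' < 'u' at position 1
  'uhozct' < 'ulmkz' since 'h' < 'l' at position 2
  'ulmkz' < 'wdzxa' since 'u' < 'w' at position 1
Chaining these comparisons gives the alphabetical order.
Final answer: ['mrbys', 'uhozct', 'ulmkz', 'wdzxa']


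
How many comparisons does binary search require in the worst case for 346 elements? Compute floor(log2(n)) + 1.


Binary search halves the search space each step.
Maximum comparisons = floor(log2(346)) + 1
log2(346) = 8.4346
floor(log2(346)) = 8, so 8 + 1 = 9
Final answer: 9


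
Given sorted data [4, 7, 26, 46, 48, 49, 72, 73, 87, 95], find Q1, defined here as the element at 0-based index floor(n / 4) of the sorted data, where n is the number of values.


The list has n = 10 elements.
Q1 index = floor(10 / 4) = floor(2.5) = 2
Counting from index 0 in the sorted data, the element at index 2 is 26.
Final answer: 26


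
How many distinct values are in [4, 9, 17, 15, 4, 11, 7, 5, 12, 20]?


List all unique values:
Distinct values: [4, 5, 7, 9, 11, 12, 15, 17, 20]
Count = 9
Final answer: 9


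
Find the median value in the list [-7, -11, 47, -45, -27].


First, sort the list: [-45, -27, -11, -7, 47]
The list has 5 elements (odd count).
The middle index is 2 (0-based), and the element there is -11.
Final answer: -11


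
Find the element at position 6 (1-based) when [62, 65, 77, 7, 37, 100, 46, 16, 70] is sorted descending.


Sort descending: [100, 77, 70, 65, 62, 46, 37, 16, 7]
The 6th element (1-indexed) is at index 5.
Value = 46
Final answer: 46


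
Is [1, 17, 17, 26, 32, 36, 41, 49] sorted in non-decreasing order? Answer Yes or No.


Check consecutive pairs:
  1 <= 17? True
  17 <= 17? True
  17 <= 26? True
  26 <= 32? True
  32 <= 36? True
  36 <= 41? True
  41 <= 49? True
Every consecutive pair is in order, so the list is non-decreasing.
Final answer: Yes


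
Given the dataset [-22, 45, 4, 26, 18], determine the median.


First, sort the list: [-22, 4, 18, 26, 45]
The list has 5 elements (odd count).
The middle index is 2 (0-based), and the element there is 18.
Final answer: 18


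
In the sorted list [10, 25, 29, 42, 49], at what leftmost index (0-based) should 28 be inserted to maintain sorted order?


List is sorted: [10, 25, 29, 42, 49]
We need the leftmost position where 28 can be inserted, i.e. the first index whose element is >= 28 (or the end of the list if none is).
Binary search with low=0, high=5 (0-based indices):
  low=0, high=5, mid=2: a[2]=29 >= 28, so high = 2
  low=0, high=2, mid=1: a[1]=25 < 28, so low = 2
Now low = high = 2, so the insertion index is 2.
Final answer: 2


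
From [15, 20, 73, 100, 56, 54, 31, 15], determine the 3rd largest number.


Sort descending: [100, 73, 56, 54, 31, 20, 15, 15]
The 3rd element (1-indexed) is at index 2.
Value = 56
Final answer: 56


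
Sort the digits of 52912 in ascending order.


The number 52912 has digits: 5, 2, 9, 1, 2
Sorted: 1, 2, 2, 5, 9
Joining the sorted digits gives the result.
Final answer: 12259


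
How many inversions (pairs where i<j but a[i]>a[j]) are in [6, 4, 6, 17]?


For each element, count the later elements that are smaller than it:
  6 (index 0): smaller elements after it = [4] -> 1
  4 (index 1): smaller elements after it = [] -> 0
  6 (index 2): smaller elements after it = [] -> 0
Total inversions = 1 + 0 + 0 = 1
Final answer: 1


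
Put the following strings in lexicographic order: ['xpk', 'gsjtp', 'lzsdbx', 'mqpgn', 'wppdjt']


Compare strings character by character (the first differing letter decides):
  'gsjtp' < 'lzsdbx' since 'g' < 'l' at position 1
  'lzsdbx' < 'mqpgn' since 'l' < 'm' at position 1
  'mqpgn' < 'wppdjt' since 'm' < 'w' at position 1
  'wppdjt' < 'xpk' since 'w' < 'x' at position 1
Chaining these comparisons gives the alphabetical order.
Final answer: ['gsjtp', 'lzsdbx', 'mqpgn', 'wppdjt', 'xpk']


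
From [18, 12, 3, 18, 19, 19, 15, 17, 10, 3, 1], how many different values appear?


List all unique values:
Distinct values: [1, 3, 10, 12, 15, 17, 18, 19]
Count = 8
Final answer: 8


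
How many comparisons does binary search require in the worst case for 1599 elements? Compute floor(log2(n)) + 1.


Binary search halves the search space each step.
Maximum comparisons = floor(log2(1599)) + 1
log2(1599) = 10.643
floor(log2(1599)) = 10, so 10 + 1 = 11
Final answer: 11


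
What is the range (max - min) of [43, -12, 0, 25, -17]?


Maximum value: 43
Minimum value: -17
Range = 43 - (-17) = 60
Final answer: 60


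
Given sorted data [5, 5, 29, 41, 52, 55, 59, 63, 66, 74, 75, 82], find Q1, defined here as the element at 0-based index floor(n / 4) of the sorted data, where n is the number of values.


The list has n = 12 elements.
Q1 index = floor(12 / 4) = floor(3) = 3
Counting from index 0 in the sorted data, the element at index 3 is 41.
Final answer: 41


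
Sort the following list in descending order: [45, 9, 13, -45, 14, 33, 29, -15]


Original list: [45, 9, 13, -45, 14, 33, 29, -15]
Repeatedly take the largest remaining element:
  Remaining [45, 9, 13, -45, 14, 33, 29, -15] -> largest is 45
  Remaining [9, 13, -45, 14, 33, 29, -15] -> largest is 33
  Remaining [9, 13, -45, 14, 29, -15] -> largest is 29
  Remaining [9, 13, -45, 14, -15] -> largest is 14
  Remaining [9, 13, -45, -15] -> largest is 13
  Remaining [9, -45, -15] -> largest is 9
  Remaining [-45, -15] -> largest is -15
  Remaining [-45] -> largest is -45
Collecting the picks in order gives the descending list.
Final answer: [45, 33, 29, 14, 13, 9, -15, -45]


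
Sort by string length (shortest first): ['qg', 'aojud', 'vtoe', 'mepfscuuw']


Compute lengths:
  'qg' has length 2
  'aojud' has length 5
  'vtoe' has length 4
  'mepfscuuw' has length 9
Lengths in increasing order: 2 < 4 < 5 < 9
Listing the words in that order gives the answer.
Final answer: ['qg', 'vtoe', 'aojud', 'mepfscuuw']


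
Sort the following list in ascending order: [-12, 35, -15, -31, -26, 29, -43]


Original list: [-12, 35, -15, -31, -26, 29, -43]
Repeatedly take the smallest remaining element:
  Remaining [-12, 35, -15, -31, -26, 29, -43] -> smallest is -43
  Remaining [-12, 35, -15, -31, -26, 29] -> smallest is -31
  Remaining [-12, 35, -15, -26, 29] -> smallest is -26
  Remaining [-12, 35, -15, 29] -> smallest is -15
  Remaining [-12, 35, 29] -> smallest is -12
  Remaining [35, 29] -> smallest is 29
  Remaining [35] -> smallest is 35
Collecting the picks in order gives the sorted list.
Final answer: [-43, -31, -26, -15, -12, 29, 35]


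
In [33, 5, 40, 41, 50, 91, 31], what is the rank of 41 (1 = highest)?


Sort descending: [91, 50, 41, 40, 33, 31, 5]
Find 41 in the sorted list.
41 is at position 3.
Final answer: 3


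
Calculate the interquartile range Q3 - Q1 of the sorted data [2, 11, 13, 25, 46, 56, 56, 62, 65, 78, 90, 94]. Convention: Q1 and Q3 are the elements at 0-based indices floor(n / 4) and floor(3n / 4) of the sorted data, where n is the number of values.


The data has n = 12 elements.
Q1 index = floor(12 / 4) = floor(3) = 3; Q3 index = floor(3 * 12 / 4) = floor(9) = 9
Q1 = element at index 3 = 25
Q3 = element at index 9 = 78
IQR = 78 - 25 = 53
Final answer: 53


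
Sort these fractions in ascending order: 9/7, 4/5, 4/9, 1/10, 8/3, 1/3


Convert to decimal for comparison:
  9/7 = 1.2857
  4/5 = 0.8
  4/9 = 0.4444
  1/10 = 0.1
  8/3 = 2.6667
  1/3 = 0.3333
Decimals in increasing order: 0.1 < 0.3333 < 0.4444 < 0.8 < 1.2857 < 2.6667
Writing each back as its fraction gives the sorted order.
Final answer: 1/10, 1/3, 4/9, 4/5, 9/7, 8/3


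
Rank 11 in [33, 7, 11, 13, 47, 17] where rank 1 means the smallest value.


Sort ascending: [7, 11, 13, 17, 33, 47]
Find 11 in the sorted list.
11 is at position 2 (1-indexed).
Final answer: 2


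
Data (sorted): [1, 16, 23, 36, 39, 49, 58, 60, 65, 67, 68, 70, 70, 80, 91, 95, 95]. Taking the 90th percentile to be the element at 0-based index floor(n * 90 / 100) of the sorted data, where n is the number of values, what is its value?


The dataset has n = 17 elements.
Index = floor(17 * 90 / 100) = floor(1530 / 100) = floor(15.3) = 15
Counting from index 0 in the sorted data, the element at index 15 is 95.
Final answer: 95


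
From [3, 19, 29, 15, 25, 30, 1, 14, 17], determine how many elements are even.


Check each element:
  3 is odd
  19 is odd
  29 is odd
  15 is odd
  25 is odd
  30 is even
  1 is odd
  14 is even
  17 is odd
Evens: [30, 14]
Count of evens = 2
Final answer: 2


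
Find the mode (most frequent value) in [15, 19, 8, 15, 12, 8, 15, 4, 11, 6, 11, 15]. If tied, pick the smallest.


Count the frequency of each value:
  4 appears 1 time(s)
  6 appears 1 time(s)
  8 appears 2 time(s)
  11 appears 2 time(s)
  12 appears 1 time(s)
  15 appears 4 time(s)
  19 appears 1 time(s)
Maximum frequency is 4.
Only 15 reaches that frequency, so it is the mode.
Final answer: 15


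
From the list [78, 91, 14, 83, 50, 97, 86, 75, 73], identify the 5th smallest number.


Sort ascending: [14, 50, 73, 75, 78, 83, 86, 91, 97]
The 5th element (1-indexed) is at index 4.
Value = 78
Final answer: 78


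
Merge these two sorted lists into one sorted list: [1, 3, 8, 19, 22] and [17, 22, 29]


List A: [1, 3, 8, 19, 22]
List B: [17, 22, 29]
Repeatedly compare the front elements and take the smaller:
  1 vs 17 -> take 1
  3 vs 17 -> take 3
  8 vs 17 -> take 8
  19 vs 17 -> take 17
  19 vs 22 -> take 19
  22 vs 22 -> take 22
  A is exhausted; append the rest of B: [22, 29]
Final answer: [1, 3, 8, 17, 19, 22, 22, 29]


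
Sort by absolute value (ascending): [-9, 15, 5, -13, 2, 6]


Compute absolute values:
  |-9| = 9
  |15| = 15
  |5| = 5
  |-13| = 13
  |2| = 2
  |6| = 6
Absolute values in increasing order: 2 < 5 < 6 < 9 < 13 < 15
Listing the original numbers in that order gives the answer.
Final answer: [2, 5, 6, -9, -13, 15]


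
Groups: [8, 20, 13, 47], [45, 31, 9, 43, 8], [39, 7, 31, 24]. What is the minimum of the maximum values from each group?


Find max of each group:
  Group 1: [8, 20, 13, 47] -> max = 47
  Group 2: [45, 31, 9, 43, 8] -> max = 45
  Group 3: [39, 7, 31, 24] -> max = 39
Maxes: [47, 45, 39]
Minimum of maxes = 39
Final answer: 39


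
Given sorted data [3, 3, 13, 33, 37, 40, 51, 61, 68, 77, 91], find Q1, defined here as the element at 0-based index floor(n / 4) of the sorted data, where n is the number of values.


The list has n = 11 elements.
Q1 index = floor(11 / 4) = floor(2.75) = 2
Counting from index 0 in the sorted data, the element at index 2 is 13.
Final answer: 13


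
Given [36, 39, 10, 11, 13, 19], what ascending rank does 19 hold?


Sort ascending: [10, 11, 13, 19, 36, 39]
Find 19 in the sorted list.
19 is at position 4 (1-indexed).
Final answer: 4


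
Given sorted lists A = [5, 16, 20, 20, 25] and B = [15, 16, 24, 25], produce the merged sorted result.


List A: [5, 16, 20, 20, 25]
List B: [15, 16, 24, 25]
Repeatedly compare the front elements and take the smaller:
  5 vs 15 -> take 5
  16 vs 15 -> take 15
  16 vs 16 -> take 16
  20 vs 16 -> take 16
  20 vs 24 -> take 20
  20 vs 24 -> take 20
  25 vs 24 -> take 24
  25 vs 25 -> take 25
  A is exhausted; append the rest of B: [25]
Final answer: [5, 15, 16, 16, 20, 20, 24, 25, 25]


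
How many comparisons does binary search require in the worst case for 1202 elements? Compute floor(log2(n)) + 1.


Binary search halves the search space each step.
Maximum comparisons = floor(log2(1202)) + 1
log2(1202) = 10.2312
floor(log2(1202)) = 10, so 10 + 1 = 11
Final answer: 11


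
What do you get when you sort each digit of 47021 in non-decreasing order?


The number 47021 has digits: 4, 7, 0, 2, 1
Sorted: 0, 1, 2, 4, 7
Joining the sorted digits gives the result.
Final answer: 01247


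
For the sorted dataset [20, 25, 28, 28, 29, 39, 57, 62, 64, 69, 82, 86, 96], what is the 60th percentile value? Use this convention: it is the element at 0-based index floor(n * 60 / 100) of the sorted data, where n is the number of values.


The dataset has n = 13 elements.
Index = floor(13 * 60 / 100) = floor(780 / 100) = floor(7.8) = 7
Counting from index 0 in the sorted data, the element at index 7 is 62.
Final answer: 62


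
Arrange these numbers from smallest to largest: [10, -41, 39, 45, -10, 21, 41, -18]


Original list: [10, -41, 39, 45, -10, 21, 41, -18]
Repeatedly take the smallest remaining element:
  Remaining [10, -41, 39, 45, -10, 21, 41, -18] -> smallest is -41
  Remaining [10, 39, 45, -10, 21, 41, -18] -> smallest is -18
  Remaining [10, 39, 45, -10, 21, 41] -> smallest is -10
  Remaining [10, 39, 45, 21, 41] -> smallest is 10
  Remaining [39, 45, 21, 41] -> smallest is 21
  Remaining [39, 45, 41] -> smallest is 39
  Remaining [45, 41] -> smallest is 41
  Remaining [45] -> smallest is 45
Collecting the picks in order gives the sorted list.
Final answer: [-41, -18, -10, 10, 21, 39, 41, 45]


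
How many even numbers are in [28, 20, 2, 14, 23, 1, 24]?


Check each element:
  28 is even
  20 is even
  2 is even
  14 is even
  23 is odd
  1 is odd
  24 is even
Evens: [28, 20, 2, 14, 24]
Count of evens = 5
Final answer: 5


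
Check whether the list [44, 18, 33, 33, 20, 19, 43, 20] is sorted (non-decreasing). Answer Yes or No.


Check consecutive pairs:
  44 <= 18? False
  18 <= 33? True
  33 <= 33? True
  33 <= 20? False
  20 <= 19? False
  19 <= 43? True
  43 <= 20? False
4 consecutive pair(s) are out of order, so the list is not sorted.
Final answer: No


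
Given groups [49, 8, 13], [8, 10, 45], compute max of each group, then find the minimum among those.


Find max of each group:
  Group 1: [49, 8, 13] -> max = 49
  Group 2: [8, 10, 45] -> max = 45
Maxes: [49, 45]
Minimum of maxes = 45
Final answer: 45


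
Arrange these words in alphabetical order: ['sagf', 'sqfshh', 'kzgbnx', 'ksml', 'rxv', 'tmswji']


Compare strings character by character (the first differing letter decides):
  'ksml' < 'kzgbnx' since 's' < 'z' at position 2
  'kzgbnx' < 'rxv' since 'k' < 'r' at position 1
  'rxv' < 'sagf' since 'r' < 's' at position 1
  'sagf' < 'sqfshh' since 'a' < 'q' at position 2
  'sqfshh' < 'tmswji' since 's' < 't' at position 1
Chaining these comparisons gives the alphabetical order.
Final answer: ['ksml', 'kzgbnx', 'rxv', 'sagf', 'sqfshh', 'tmswji']


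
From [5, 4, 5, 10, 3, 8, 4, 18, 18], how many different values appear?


List all unique values:
Distinct values: [3, 4, 5, 8, 10, 18]
Count = 6
Final answer: 6


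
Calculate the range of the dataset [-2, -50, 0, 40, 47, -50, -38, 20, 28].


Maximum value: 47
Minimum value: -50
Range = 47 - (-50) = 97
Final answer: 97


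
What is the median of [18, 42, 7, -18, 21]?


First, sort the list: [-18, 7, 18, 21, 42]
The list has 5 elements (odd count).
The middle index is 2 (0-based), and the element there is 18.
Final answer: 18


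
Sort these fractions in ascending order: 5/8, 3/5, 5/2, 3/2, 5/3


Convert to decimal for comparison:
  5/8 = 0.625
  3/5 = 0.6
  5/2 = 2.5
  3/2 = 1.5
  5/3 = 1.6667
Decimals in increasing order: 0.6 < 0.625 < 1.5 < 1.6667 < 2.5
Writing each back as its fraction gives the sorted order.
Final answer: 3/5, 5/8, 3/2, 5/3, 5/2


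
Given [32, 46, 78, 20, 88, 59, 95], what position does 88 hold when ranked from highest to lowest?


Sort descending: [95, 88, 78, 59, 46, 32, 20]
Find 88 in the sorted list.
88 is at position 2.
Final answer: 2


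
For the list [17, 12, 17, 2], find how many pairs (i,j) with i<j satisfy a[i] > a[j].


For each element, count the later elements that are smaller than it:
  17 (index 0): smaller elements after it = [12, 2] -> 2
  12 (index 1): smaller elements after it = [2] -> 1
  17 (index 2): smaller elements after it = [2] -> 1
Total inversions = 2 + 1 + 1 = 4
Final answer: 4


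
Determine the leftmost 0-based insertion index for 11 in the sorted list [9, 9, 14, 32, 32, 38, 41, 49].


List is sorted: [9, 9, 14, 32, 32, 38, 41, 49]
We need the leftmost position where 11 can be inserted, i.e. the first index whose element is >= 11 (or the end of the list if none is).
Binary search with low=0, high=8 (0-based indices):
  low=0, high=8, mid=4: a[4]=32 >= 11, so high = 4
  low=0, high=4, mid=2: a[2]=14 >= 11, so high = 2
  low=0, high=2, mid=1: a[1]=9 < 11, so low = 2
Now low = high = 2, so the insertion index is 2.
Final answer: 2


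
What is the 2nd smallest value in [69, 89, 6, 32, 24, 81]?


Sort ascending: [6, 24, 32, 69, 81, 89]
The 2nd element (1-indexed) is at index 1.
Value = 24
Final answer: 24


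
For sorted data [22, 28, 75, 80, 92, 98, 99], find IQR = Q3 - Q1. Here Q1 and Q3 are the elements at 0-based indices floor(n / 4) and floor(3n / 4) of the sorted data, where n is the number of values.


The data has n = 7 elements.
Q1 index = floor(7 / 4) = floor(1.75) = 1; Q3 index = floor(3 * 7 / 4) = floor(5.25) = 5
Q1 = element at index 1 = 28
Q3 = element at index 5 = 98
IQR = 98 - 28 = 70
Final answer: 70


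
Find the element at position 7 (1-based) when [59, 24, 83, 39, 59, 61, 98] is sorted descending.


Sort descending: [98, 83, 61, 59, 59, 39, 24]
The 7th element (1-indexed) is at index 6.
Value = 24
Final answer: 24


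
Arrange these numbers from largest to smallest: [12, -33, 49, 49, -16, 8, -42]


Original list: [12, -33, 49, 49, -16, 8, -42]
Repeatedly take the largest remaining element:
  Remaining [12, -33, 49, 49, -16, 8, -42] -> largest is 49
  Remaining [12, -33, 49, -16, 8, -42] -> largest is 49
  Remaining [12, -33, -16, 8, -42] -> largest is 12
  Remaining [-33, -16, 8, -42] -> largest is 8
  Remaining [-33, -16, -42] -> largest is -16
  Remaining [-33, -42] -> largest is -33
  Remaining [-42] -> largest is -42
Collecting the picks in order gives the descending list.
Final answer: [49, 49, 12, 8, -16, -33, -42]
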